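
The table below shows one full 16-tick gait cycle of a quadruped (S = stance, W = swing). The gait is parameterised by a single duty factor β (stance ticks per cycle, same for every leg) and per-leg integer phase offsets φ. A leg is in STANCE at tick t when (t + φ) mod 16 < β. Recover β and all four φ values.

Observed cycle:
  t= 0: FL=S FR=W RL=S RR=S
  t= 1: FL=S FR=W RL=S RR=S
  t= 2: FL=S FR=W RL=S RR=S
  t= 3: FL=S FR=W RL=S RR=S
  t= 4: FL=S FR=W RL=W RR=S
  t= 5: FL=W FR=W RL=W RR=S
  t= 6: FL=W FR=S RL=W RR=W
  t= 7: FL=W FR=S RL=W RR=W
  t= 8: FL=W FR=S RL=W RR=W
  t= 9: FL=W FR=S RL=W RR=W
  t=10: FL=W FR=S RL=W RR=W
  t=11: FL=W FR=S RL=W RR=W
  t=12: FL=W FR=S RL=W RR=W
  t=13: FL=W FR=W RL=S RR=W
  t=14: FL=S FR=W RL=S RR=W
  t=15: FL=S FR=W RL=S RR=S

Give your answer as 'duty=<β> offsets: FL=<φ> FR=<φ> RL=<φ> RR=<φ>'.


duty β = stance ticks per leg = 7
FL: stance ticks = 7; W→S at t=14 → φ=2
FR: stance ticks = 7; W→S at t=6 → φ=10
RL: stance ticks = 7; W→S at t=13 → φ=3
RR: stance ticks = 7; W→S at t=15 → φ=1

duty=7 offsets: FL=2 FR=10 RL=3 RR=1


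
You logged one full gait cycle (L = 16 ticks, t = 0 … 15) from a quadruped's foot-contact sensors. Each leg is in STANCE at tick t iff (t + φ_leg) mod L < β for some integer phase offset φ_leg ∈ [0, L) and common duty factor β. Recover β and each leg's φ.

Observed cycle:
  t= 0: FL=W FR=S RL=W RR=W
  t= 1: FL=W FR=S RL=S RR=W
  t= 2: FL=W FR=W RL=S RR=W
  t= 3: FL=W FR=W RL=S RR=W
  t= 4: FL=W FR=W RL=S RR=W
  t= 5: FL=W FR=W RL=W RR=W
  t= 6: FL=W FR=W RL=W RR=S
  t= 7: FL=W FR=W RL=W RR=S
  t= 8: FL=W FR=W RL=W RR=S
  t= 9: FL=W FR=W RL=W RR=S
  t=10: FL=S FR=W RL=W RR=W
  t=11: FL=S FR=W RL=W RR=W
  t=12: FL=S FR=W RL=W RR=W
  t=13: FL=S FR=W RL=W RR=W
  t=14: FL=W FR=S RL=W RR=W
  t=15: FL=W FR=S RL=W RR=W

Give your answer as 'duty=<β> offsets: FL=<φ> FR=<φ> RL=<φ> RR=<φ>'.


duty=4 offsets: FL=6 FR=2 RL=15 RR=10

duty β = stance ticks per leg = 4
FL: stance ticks = 4; W→S at t=10 → φ=6
FR: stance ticks = 4; W→S at t=14 → φ=2
RL: stance ticks = 4; W→S at t=1 → φ=15
RR: stance ticks = 4; W→S at t=6 → φ=10


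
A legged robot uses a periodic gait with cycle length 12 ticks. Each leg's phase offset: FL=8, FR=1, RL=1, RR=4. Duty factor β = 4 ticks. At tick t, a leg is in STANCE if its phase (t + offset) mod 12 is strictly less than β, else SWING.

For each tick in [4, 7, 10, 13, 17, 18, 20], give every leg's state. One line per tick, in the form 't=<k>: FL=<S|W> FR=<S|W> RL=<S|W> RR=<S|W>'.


t=4: phase=(0,5,5,8) vs β=4 → FL=S FR=W RL=W RR=W
t=7: phase=(3,8,8,11) vs β=4 → FL=S FR=W RL=W RR=W
t=10: phase=(6,11,11,2) vs β=4 → FL=W FR=W RL=W RR=S
t=13: phase=(9,2,2,5) vs β=4 → FL=W FR=S RL=S RR=W
t=17: phase=(1,6,6,9) vs β=4 → FL=S FR=W RL=W RR=W
t=18: phase=(2,7,7,10) vs β=4 → FL=S FR=W RL=W RR=W
t=20: phase=(4,9,9,0) vs β=4 → FL=W FR=W RL=W RR=S

t=4: FL=S FR=W RL=W RR=W
t=7: FL=S FR=W RL=W RR=W
t=10: FL=W FR=W RL=W RR=S
t=13: FL=W FR=S RL=S RR=W
t=17: FL=S FR=W RL=W RR=W
t=18: FL=S FR=W RL=W RR=W
t=20: FL=W FR=W RL=W RR=S


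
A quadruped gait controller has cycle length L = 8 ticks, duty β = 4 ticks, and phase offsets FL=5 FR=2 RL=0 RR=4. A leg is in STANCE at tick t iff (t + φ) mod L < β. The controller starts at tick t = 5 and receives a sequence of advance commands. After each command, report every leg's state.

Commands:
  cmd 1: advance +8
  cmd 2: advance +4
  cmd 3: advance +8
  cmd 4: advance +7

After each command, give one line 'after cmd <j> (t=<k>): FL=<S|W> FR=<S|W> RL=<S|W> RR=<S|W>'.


start t=5: FL=S FR=W RL=W RR=S
cmd 1: advance +8 → t=13, phase=(2,7,5,1) → FL=S FR=W RL=W RR=S
cmd 2: advance +4 → t=17, phase=(6,3,1,5) → FL=W FR=S RL=S RR=W
cmd 3: advance +8 → t=25, phase=(6,3,1,5) → FL=W FR=S RL=S RR=W
cmd 4: advance +7 → t=32, phase=(5,2,0,4) → FL=W FR=S RL=S RR=W

after cmd 1 (t=13): FL=S FR=W RL=W RR=S
after cmd 2 (t=17): FL=W FR=S RL=S RR=W
after cmd 3 (t=25): FL=W FR=S RL=S RR=W
after cmd 4 (t=32): FL=W FR=S RL=S RR=W


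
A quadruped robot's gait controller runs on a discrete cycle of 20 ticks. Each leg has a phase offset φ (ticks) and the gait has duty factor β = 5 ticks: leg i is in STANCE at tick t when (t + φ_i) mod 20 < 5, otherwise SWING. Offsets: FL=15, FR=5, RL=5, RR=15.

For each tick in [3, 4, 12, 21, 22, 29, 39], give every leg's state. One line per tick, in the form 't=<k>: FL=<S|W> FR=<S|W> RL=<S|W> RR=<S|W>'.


t=3: FL=W FR=W RL=W RR=W
t=4: FL=W FR=W RL=W RR=W
t=12: FL=W FR=W RL=W RR=W
t=21: FL=W FR=W RL=W RR=W
t=22: FL=W FR=W RL=W RR=W
t=29: FL=S FR=W RL=W RR=S
t=39: FL=W FR=S RL=S RR=W

t=3: phase=(18,8,8,18) vs β=5 → FL=W FR=W RL=W RR=W
t=4: phase=(19,9,9,19) vs β=5 → FL=W FR=W RL=W RR=W
t=12: phase=(7,17,17,7) vs β=5 → FL=W FR=W RL=W RR=W
t=21: phase=(16,6,6,16) vs β=5 → FL=W FR=W RL=W RR=W
t=22: phase=(17,7,7,17) vs β=5 → FL=W FR=W RL=W RR=W
t=29: phase=(4,14,14,4) vs β=5 → FL=S FR=W RL=W RR=S
t=39: phase=(14,4,4,14) vs β=5 → FL=W FR=S RL=S RR=W


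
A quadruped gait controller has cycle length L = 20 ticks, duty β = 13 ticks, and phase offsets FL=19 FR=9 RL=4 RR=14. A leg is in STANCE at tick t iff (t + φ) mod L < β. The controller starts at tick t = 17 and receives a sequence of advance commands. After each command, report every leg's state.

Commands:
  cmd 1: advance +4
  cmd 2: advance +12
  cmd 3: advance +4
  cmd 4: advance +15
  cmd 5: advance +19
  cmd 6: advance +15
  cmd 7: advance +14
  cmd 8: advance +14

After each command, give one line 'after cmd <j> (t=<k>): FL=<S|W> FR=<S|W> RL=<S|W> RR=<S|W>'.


after cmd 1 (t=21): FL=S FR=S RL=S RR=W
after cmd 2 (t=33): FL=S FR=S RL=W RR=S
after cmd 3 (t=37): FL=W FR=S RL=S RR=S
after cmd 4 (t=52): FL=S FR=S RL=W RR=S
after cmd 5 (t=71): FL=S FR=S RL=W RR=S
after cmd 6 (t=86): FL=S FR=W RL=S RR=S
after cmd 7 (t=100): FL=W FR=S RL=S RR=W
after cmd 8 (t=114): FL=W FR=S RL=W RR=S

start t=17: FL=W FR=S RL=S RR=S
cmd 1: advance +4 → t=21, phase=(0,10,5,15) → FL=S FR=S RL=S RR=W
cmd 2: advance +12 → t=33, phase=(12,2,17,7) → FL=S FR=S RL=W RR=S
cmd 3: advance +4 → t=37, phase=(16,6,1,11) → FL=W FR=S RL=S RR=S
cmd 4: advance +15 → t=52, phase=(11,1,16,6) → FL=S FR=S RL=W RR=S
cmd 5: advance +19 → t=71, phase=(10,0,15,5) → FL=S FR=S RL=W RR=S
cmd 6: advance +15 → t=86, phase=(5,15,10,0) → FL=S FR=W RL=S RR=S
cmd 7: advance +14 → t=100, phase=(19,9,4,14) → FL=W FR=S RL=S RR=W
cmd 8: advance +14 → t=114, phase=(13,3,18,8) → FL=W FR=S RL=W RR=S


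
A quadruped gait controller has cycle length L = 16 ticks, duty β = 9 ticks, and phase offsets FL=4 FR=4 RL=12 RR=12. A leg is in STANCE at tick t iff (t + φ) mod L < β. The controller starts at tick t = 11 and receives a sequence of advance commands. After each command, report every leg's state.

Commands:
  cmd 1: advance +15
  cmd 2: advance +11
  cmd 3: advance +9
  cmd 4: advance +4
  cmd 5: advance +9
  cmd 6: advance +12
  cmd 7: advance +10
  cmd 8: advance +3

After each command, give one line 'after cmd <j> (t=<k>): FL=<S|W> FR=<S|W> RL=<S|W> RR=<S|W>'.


start t=11: FL=W FR=W RL=S RR=S
cmd 1: advance +15 → t=26, phase=(14,14,6,6) → FL=W FR=W RL=S RR=S
cmd 2: advance +11 → t=37, phase=(9,9,1,1) → FL=W FR=W RL=S RR=S
cmd 3: advance +9 → t=46, phase=(2,2,10,10) → FL=S FR=S RL=W RR=W
cmd 4: advance +4 → t=50, phase=(6,6,14,14) → FL=S FR=S RL=W RR=W
cmd 5: advance +9 → t=59, phase=(15,15,7,7) → FL=W FR=W RL=S RR=S
cmd 6: advance +12 → t=71, phase=(11,11,3,3) → FL=W FR=W RL=S RR=S
cmd 7: advance +10 → t=81, phase=(5,5,13,13) → FL=S FR=S RL=W RR=W
cmd 8: advance +3 → t=84, phase=(8,8,0,0) → FL=S FR=S RL=S RR=S

after cmd 1 (t=26): FL=W FR=W RL=S RR=S
after cmd 2 (t=37): FL=W FR=W RL=S RR=S
after cmd 3 (t=46): FL=S FR=S RL=W RR=W
after cmd 4 (t=50): FL=S FR=S RL=W RR=W
after cmd 5 (t=59): FL=W FR=W RL=S RR=S
after cmd 6 (t=71): FL=W FR=W RL=S RR=S
after cmd 7 (t=81): FL=S FR=S RL=W RR=W
after cmd 8 (t=84): FL=S FR=S RL=S RR=S


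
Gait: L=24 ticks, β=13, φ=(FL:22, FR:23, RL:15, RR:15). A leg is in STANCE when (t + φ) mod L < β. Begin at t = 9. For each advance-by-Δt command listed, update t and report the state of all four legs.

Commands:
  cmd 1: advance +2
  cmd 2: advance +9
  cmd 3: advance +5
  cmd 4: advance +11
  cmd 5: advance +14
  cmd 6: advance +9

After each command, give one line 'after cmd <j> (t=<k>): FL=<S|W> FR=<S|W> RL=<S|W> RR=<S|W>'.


start t=9: FL=S FR=S RL=S RR=S
cmd 1: advance +2 → t=11, phase=(9,10,2,2) → FL=S FR=S RL=S RR=S
cmd 2: advance +9 → t=20, phase=(18,19,11,11) → FL=W FR=W RL=S RR=S
cmd 3: advance +5 → t=25, phase=(23,0,16,16) → FL=W FR=S RL=W RR=W
cmd 4: advance +11 → t=36, phase=(10,11,3,3) → FL=S FR=S RL=S RR=S
cmd 5: advance +14 → t=50, phase=(0,1,17,17) → FL=S FR=S RL=W RR=W
cmd 6: advance +9 → t=59, phase=(9,10,2,2) → FL=S FR=S RL=S RR=S

after cmd 1 (t=11): FL=S FR=S RL=S RR=S
after cmd 2 (t=20): FL=W FR=W RL=S RR=S
after cmd 3 (t=25): FL=W FR=S RL=W RR=W
after cmd 4 (t=36): FL=S FR=S RL=S RR=S
after cmd 5 (t=50): FL=S FR=S RL=W RR=W
after cmd 6 (t=59): FL=S FR=S RL=S RR=S


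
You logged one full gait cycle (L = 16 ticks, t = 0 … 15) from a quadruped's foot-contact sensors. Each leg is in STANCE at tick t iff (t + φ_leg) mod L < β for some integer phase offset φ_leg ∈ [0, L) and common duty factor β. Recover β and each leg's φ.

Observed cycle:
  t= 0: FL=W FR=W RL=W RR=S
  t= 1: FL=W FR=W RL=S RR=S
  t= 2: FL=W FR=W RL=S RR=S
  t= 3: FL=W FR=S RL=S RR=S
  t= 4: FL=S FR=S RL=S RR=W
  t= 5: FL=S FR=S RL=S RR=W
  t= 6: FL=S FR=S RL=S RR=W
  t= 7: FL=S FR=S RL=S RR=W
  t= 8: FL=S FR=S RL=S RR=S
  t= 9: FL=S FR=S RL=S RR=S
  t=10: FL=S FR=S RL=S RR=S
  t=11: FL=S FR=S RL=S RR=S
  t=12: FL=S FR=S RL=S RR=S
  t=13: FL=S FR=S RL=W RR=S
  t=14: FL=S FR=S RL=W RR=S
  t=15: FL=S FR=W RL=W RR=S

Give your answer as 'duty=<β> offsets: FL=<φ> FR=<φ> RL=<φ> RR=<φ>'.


duty β = stance ticks per leg = 12
FL: stance ticks = 12; W→S at t=4 → φ=12
FR: stance ticks = 12; W→S at t=3 → φ=13
RL: stance ticks = 12; W→S at t=1 → φ=15
RR: stance ticks = 12; W→S at t=8 → φ=8

duty=12 offsets: FL=12 FR=13 RL=15 RR=8


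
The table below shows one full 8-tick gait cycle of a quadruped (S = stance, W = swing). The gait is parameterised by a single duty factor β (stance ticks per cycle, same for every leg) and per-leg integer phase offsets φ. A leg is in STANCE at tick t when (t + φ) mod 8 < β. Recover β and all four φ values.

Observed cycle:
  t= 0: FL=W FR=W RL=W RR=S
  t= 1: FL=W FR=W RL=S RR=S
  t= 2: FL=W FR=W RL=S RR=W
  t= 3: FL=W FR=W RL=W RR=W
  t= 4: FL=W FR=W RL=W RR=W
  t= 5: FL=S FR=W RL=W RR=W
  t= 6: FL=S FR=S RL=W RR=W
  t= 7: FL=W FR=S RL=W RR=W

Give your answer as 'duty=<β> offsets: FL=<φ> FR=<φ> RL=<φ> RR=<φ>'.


duty=2 offsets: FL=3 FR=2 RL=7 RR=0

duty β = stance ticks per leg = 2
FL: stance ticks = 2; W→S at t=5 → φ=3
FR: stance ticks = 2; W→S at t=6 → φ=2
RL: stance ticks = 2; W→S at t=1 → φ=7
RR: stance ticks = 2; W→S at t=0 → φ=0


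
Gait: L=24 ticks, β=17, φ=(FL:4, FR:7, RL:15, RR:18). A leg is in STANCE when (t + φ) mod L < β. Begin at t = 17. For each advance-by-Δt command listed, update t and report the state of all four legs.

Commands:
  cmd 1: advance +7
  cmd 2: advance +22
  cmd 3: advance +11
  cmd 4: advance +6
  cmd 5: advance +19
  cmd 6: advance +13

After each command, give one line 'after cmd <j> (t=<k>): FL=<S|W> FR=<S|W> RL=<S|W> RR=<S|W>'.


start t=17: FL=W FR=S RL=S RR=S
cmd 1: advance +7 → t=24, phase=(4,7,15,18) → FL=S FR=S RL=S RR=W
cmd 2: advance +22 → t=46, phase=(2,5,13,16) → FL=S FR=S RL=S RR=S
cmd 3: advance +11 → t=57, phase=(13,16,0,3) → FL=S FR=S RL=S RR=S
cmd 4: advance +6 → t=63, phase=(19,22,6,9) → FL=W FR=W RL=S RR=S
cmd 5: advance +19 → t=82, phase=(14,17,1,4) → FL=S FR=W RL=S RR=S
cmd 6: advance +13 → t=95, phase=(3,6,14,17) → FL=S FR=S RL=S RR=W

after cmd 1 (t=24): FL=S FR=S RL=S RR=W
after cmd 2 (t=46): FL=S FR=S RL=S RR=S
after cmd 3 (t=57): FL=S FR=S RL=S RR=S
after cmd 4 (t=63): FL=W FR=W RL=S RR=S
after cmd 5 (t=82): FL=S FR=W RL=S RR=S
after cmd 6 (t=95): FL=S FR=S RL=S RR=W


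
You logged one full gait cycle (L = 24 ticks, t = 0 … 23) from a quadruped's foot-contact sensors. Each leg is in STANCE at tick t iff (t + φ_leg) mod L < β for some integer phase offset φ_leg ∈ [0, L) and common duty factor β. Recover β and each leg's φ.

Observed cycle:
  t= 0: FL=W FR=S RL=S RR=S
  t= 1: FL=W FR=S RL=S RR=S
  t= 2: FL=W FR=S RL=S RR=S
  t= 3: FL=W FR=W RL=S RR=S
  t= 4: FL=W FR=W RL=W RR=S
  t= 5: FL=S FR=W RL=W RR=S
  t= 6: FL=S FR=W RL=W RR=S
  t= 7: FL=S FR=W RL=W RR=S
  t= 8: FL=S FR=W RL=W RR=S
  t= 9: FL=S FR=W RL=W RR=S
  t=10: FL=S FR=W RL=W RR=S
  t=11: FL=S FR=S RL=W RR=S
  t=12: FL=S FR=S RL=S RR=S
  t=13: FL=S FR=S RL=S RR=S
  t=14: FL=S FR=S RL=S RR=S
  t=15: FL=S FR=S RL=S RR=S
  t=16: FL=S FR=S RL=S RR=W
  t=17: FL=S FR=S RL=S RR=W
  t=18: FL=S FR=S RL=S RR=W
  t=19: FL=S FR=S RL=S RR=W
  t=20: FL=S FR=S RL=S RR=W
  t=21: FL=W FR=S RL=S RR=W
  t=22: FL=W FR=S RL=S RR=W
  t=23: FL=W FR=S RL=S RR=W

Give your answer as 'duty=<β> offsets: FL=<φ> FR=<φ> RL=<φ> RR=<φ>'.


duty=16 offsets: FL=19 FR=13 RL=12 RR=0

duty β = stance ticks per leg = 16
FL: stance ticks = 16; W→S at t=5 → φ=19
FR: stance ticks = 16; W→S at t=11 → φ=13
RL: stance ticks = 16; W→S at t=12 → φ=12
RR: stance ticks = 16; W→S at t=0 → φ=0


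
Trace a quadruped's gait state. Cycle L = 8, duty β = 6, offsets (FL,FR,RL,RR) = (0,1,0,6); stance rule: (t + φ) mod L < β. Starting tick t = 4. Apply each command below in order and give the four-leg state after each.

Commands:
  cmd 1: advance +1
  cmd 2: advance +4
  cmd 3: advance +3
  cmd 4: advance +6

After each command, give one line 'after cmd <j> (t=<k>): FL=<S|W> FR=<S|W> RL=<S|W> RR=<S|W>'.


start t=4: FL=S FR=S RL=S RR=S
cmd 1: advance +1 → t=5, phase=(5,6,5,3) → FL=S FR=W RL=S RR=S
cmd 2: advance +4 → t=9, phase=(1,2,1,7) → FL=S FR=S RL=S RR=W
cmd 3: advance +3 → t=12, phase=(4,5,4,2) → FL=S FR=S RL=S RR=S
cmd 4: advance +6 → t=18, phase=(2,3,2,0) → FL=S FR=S RL=S RR=S

after cmd 1 (t=5): FL=S FR=W RL=S RR=S
after cmd 2 (t=9): FL=S FR=S RL=S RR=W
after cmd 3 (t=12): FL=S FR=S RL=S RR=S
after cmd 4 (t=18): FL=S FR=S RL=S RR=S


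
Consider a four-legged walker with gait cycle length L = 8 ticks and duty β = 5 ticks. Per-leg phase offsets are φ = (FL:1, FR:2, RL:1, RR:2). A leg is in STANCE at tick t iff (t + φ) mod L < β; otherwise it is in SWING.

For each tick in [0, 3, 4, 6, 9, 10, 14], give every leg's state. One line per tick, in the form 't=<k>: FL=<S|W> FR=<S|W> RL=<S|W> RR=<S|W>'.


t=0: phase=(1,2,1,2) vs β=5 → FL=S FR=S RL=S RR=S
t=3: phase=(4,5,4,5) vs β=5 → FL=S FR=W RL=S RR=W
t=4: phase=(5,6,5,6) vs β=5 → FL=W FR=W RL=W RR=W
t=6: phase=(7,0,7,0) vs β=5 → FL=W FR=S RL=W RR=S
t=9: phase=(2,3,2,3) vs β=5 → FL=S FR=S RL=S RR=S
t=10: phase=(3,4,3,4) vs β=5 → FL=S FR=S RL=S RR=S
t=14: phase=(7,0,7,0) vs β=5 → FL=W FR=S RL=W RR=S

t=0: FL=S FR=S RL=S RR=S
t=3: FL=S FR=W RL=S RR=W
t=4: FL=W FR=W RL=W RR=W
t=6: FL=W FR=S RL=W RR=S
t=9: FL=S FR=S RL=S RR=S
t=10: FL=S FR=S RL=S RR=S
t=14: FL=W FR=S RL=W RR=S


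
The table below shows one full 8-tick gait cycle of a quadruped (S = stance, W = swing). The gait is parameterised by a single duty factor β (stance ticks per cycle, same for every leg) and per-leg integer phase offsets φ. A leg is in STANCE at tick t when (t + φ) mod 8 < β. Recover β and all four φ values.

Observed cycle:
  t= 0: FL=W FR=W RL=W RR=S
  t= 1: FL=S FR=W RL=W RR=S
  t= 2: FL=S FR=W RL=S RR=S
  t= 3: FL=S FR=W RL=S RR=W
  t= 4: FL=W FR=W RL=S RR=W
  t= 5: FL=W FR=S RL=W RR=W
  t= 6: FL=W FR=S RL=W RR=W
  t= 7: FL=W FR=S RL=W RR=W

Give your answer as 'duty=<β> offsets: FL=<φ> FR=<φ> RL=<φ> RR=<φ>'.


duty β = stance ticks per leg = 3
FL: stance ticks = 3; W→S at t=1 → φ=7
FR: stance ticks = 3; W→S at t=5 → φ=3
RL: stance ticks = 3; W→S at t=2 → φ=6
RR: stance ticks = 3; W→S at t=0 → φ=0

duty=3 offsets: FL=7 FR=3 RL=6 RR=0


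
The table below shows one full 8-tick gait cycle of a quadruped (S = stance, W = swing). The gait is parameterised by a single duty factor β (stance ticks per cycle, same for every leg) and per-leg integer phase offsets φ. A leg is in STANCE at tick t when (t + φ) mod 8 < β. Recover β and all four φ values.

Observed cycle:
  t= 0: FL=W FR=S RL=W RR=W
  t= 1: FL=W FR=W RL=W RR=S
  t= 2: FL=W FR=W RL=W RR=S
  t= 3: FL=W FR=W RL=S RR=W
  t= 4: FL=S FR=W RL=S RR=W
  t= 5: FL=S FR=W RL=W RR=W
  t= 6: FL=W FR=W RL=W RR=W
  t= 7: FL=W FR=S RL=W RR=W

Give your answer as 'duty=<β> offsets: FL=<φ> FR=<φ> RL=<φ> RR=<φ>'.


duty β = stance ticks per leg = 2
FL: stance ticks = 2; W→S at t=4 → φ=4
FR: stance ticks = 2; W→S at t=7 → φ=1
RL: stance ticks = 2; W→S at t=3 → φ=5
RR: stance ticks = 2; W→S at t=1 → φ=7

duty=2 offsets: FL=4 FR=1 RL=5 RR=7


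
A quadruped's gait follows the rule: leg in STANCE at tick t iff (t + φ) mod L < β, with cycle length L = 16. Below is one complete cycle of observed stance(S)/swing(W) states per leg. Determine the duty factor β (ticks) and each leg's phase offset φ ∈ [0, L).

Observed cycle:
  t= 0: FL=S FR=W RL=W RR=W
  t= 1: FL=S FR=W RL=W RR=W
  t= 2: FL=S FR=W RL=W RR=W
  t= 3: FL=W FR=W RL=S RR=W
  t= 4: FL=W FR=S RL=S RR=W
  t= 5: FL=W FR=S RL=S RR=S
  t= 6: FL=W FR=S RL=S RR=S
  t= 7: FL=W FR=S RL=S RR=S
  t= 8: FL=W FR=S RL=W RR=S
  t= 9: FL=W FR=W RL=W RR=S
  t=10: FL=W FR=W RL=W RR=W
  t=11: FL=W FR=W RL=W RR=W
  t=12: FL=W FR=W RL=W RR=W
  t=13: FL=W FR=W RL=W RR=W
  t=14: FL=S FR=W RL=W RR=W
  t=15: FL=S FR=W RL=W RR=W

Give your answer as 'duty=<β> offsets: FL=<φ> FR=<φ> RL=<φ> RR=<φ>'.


duty β = stance ticks per leg = 5
FL: stance ticks = 5; W→S at t=14 → φ=2
FR: stance ticks = 5; W→S at t=4 → φ=12
RL: stance ticks = 5; W→S at t=3 → φ=13
RR: stance ticks = 5; W→S at t=5 → φ=11

duty=5 offsets: FL=2 FR=12 RL=13 RR=11


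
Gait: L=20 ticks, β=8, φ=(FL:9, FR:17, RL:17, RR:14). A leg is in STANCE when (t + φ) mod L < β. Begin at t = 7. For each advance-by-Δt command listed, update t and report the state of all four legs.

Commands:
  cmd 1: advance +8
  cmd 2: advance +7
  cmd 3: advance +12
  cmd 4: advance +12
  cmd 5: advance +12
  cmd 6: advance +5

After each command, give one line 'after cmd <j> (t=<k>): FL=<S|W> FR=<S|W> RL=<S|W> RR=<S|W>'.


after cmd 1 (t=15): FL=S FR=W RL=W RR=W
after cmd 2 (t=22): FL=W FR=W RL=W RR=W
after cmd 3 (t=34): FL=S FR=W RL=W RR=W
after cmd 4 (t=46): FL=W FR=S RL=S RR=S
after cmd 5 (t=58): FL=S FR=W RL=W RR=W
after cmd 6 (t=63): FL=W FR=S RL=S RR=W

start t=7: FL=W FR=S RL=S RR=S
cmd 1: advance +8 → t=15, phase=(4,12,12,9) → FL=S FR=W RL=W RR=W
cmd 2: advance +7 → t=22, phase=(11,19,19,16) → FL=W FR=W RL=W RR=W
cmd 3: advance +12 → t=34, phase=(3,11,11,8) → FL=S FR=W RL=W RR=W
cmd 4: advance +12 → t=46, phase=(15,3,3,0) → FL=W FR=S RL=S RR=S
cmd 5: advance +12 → t=58, phase=(7,15,15,12) → FL=S FR=W RL=W RR=W
cmd 6: advance +5 → t=63, phase=(12,0,0,17) → FL=W FR=S RL=S RR=W


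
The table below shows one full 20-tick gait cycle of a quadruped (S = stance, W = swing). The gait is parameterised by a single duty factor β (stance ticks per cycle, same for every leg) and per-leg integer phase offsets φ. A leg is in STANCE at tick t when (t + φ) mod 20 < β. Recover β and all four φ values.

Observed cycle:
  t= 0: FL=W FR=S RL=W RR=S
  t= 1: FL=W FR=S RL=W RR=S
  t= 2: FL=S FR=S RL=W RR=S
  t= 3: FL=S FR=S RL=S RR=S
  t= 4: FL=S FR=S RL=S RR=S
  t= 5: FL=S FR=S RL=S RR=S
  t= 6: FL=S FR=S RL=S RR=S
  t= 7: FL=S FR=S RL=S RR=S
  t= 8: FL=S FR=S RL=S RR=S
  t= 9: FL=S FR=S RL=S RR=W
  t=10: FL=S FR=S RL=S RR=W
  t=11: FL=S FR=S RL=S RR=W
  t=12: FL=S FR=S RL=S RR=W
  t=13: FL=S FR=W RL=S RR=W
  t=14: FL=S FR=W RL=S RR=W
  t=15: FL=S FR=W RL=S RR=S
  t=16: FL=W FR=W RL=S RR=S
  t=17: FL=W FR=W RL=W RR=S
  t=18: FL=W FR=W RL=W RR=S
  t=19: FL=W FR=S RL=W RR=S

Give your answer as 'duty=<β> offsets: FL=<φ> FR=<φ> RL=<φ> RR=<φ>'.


duty=14 offsets: FL=18 FR=1 RL=17 RR=5

duty β = stance ticks per leg = 14
FL: stance ticks = 14; W→S at t=2 → φ=18
FR: stance ticks = 14; W→S at t=19 → φ=1
RL: stance ticks = 14; W→S at t=3 → φ=17
RR: stance ticks = 14; W→S at t=15 → φ=5


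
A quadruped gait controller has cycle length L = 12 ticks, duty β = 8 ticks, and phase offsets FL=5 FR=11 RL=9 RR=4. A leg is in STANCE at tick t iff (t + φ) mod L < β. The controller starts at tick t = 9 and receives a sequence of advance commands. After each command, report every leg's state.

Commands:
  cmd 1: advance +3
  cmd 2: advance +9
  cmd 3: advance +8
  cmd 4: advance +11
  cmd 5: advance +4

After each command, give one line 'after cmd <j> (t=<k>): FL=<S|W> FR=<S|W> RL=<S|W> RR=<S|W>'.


start t=9: FL=S FR=W RL=S RR=S
cmd 1: advance +3 → t=12, phase=(5,11,9,4) → FL=S FR=W RL=W RR=S
cmd 2: advance +9 → t=21, phase=(2,8,6,1) → FL=S FR=W RL=S RR=S
cmd 3: advance +8 → t=29, phase=(10,4,2,9) → FL=W FR=S RL=S RR=W
cmd 4: advance +11 → t=40, phase=(9,3,1,8) → FL=W FR=S RL=S RR=W
cmd 5: advance +4 → t=44, phase=(1,7,5,0) → FL=S FR=S RL=S RR=S

after cmd 1 (t=12): FL=S FR=W RL=W RR=S
after cmd 2 (t=21): FL=S FR=W RL=S RR=S
after cmd 3 (t=29): FL=W FR=S RL=S RR=W
after cmd 4 (t=40): FL=W FR=S RL=S RR=W
after cmd 5 (t=44): FL=S FR=S RL=S RR=S


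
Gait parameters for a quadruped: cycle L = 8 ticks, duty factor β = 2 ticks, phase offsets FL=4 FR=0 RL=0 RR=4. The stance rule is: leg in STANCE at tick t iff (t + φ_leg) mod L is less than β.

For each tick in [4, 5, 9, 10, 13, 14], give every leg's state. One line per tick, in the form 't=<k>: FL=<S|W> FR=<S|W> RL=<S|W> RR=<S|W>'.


t=4: FL=S FR=W RL=W RR=S
t=5: FL=S FR=W RL=W RR=S
t=9: FL=W FR=S RL=S RR=W
t=10: FL=W FR=W RL=W RR=W
t=13: FL=S FR=W RL=W RR=S
t=14: FL=W FR=W RL=W RR=W

t=4: phase=(0,4,4,0) vs β=2 → FL=S FR=W RL=W RR=S
t=5: phase=(1,5,5,1) vs β=2 → FL=S FR=W RL=W RR=S
t=9: phase=(5,1,1,5) vs β=2 → FL=W FR=S RL=S RR=W
t=10: phase=(6,2,2,6) vs β=2 → FL=W FR=W RL=W RR=W
t=13: phase=(1,5,5,1) vs β=2 → FL=S FR=W RL=W RR=S
t=14: phase=(2,6,6,2) vs β=2 → FL=W FR=W RL=W RR=W


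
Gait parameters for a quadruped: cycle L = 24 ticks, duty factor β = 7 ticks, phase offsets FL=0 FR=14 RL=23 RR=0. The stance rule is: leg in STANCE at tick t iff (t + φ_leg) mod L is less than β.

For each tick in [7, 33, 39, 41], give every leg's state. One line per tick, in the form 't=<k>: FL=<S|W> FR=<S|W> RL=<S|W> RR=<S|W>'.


t=7: FL=W FR=W RL=S RR=W
t=33: FL=W FR=W RL=W RR=W
t=39: FL=W FR=S RL=W RR=W
t=41: FL=W FR=W RL=W RR=W

t=7: phase=(7,21,6,7) vs β=7 → FL=W FR=W RL=S RR=W
t=33: phase=(9,23,8,9) vs β=7 → FL=W FR=W RL=W RR=W
t=39: phase=(15,5,14,15) vs β=7 → FL=W FR=S RL=W RR=W
t=41: phase=(17,7,16,17) vs β=7 → FL=W FR=W RL=W RR=W


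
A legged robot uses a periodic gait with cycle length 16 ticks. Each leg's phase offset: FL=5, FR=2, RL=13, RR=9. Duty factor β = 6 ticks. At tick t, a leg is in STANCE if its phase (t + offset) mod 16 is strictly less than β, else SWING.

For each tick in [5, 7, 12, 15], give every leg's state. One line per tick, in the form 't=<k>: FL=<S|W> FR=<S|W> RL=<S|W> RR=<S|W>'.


t=5: phase=(10,7,2,14) vs β=6 → FL=W FR=W RL=S RR=W
t=7: phase=(12,9,4,0) vs β=6 → FL=W FR=W RL=S RR=S
t=12: phase=(1,14,9,5) vs β=6 → FL=S FR=W RL=W RR=S
t=15: phase=(4,1,12,8) vs β=6 → FL=S FR=S RL=W RR=W

t=5: FL=W FR=W RL=S RR=W
t=7: FL=W FR=W RL=S RR=S
t=12: FL=S FR=W RL=W RR=S
t=15: FL=S FR=S RL=W RR=W


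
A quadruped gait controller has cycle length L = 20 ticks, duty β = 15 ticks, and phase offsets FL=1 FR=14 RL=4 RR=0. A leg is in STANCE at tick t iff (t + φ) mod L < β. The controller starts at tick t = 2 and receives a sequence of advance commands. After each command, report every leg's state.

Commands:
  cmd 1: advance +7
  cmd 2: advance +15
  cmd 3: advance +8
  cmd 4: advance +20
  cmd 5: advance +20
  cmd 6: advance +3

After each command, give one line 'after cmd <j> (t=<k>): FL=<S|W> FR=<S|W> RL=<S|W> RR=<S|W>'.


after cmd 1 (t=9): FL=S FR=S RL=S RR=S
after cmd 2 (t=24): FL=S FR=W RL=S RR=S
after cmd 3 (t=32): FL=S FR=S RL=W RR=S
after cmd 4 (t=52): FL=S FR=S RL=W RR=S
after cmd 5 (t=72): FL=S FR=S RL=W RR=S
after cmd 6 (t=75): FL=W FR=S RL=W RR=W

start t=2: FL=S FR=W RL=S RR=S
cmd 1: advance +7 → t=9, phase=(10,3,13,9) → FL=S FR=S RL=S RR=S
cmd 2: advance +15 → t=24, phase=(5,18,8,4) → FL=S FR=W RL=S RR=S
cmd 3: advance +8 → t=32, phase=(13,6,16,12) → FL=S FR=S RL=W RR=S
cmd 4: advance +20 → t=52, phase=(13,6,16,12) → FL=S FR=S RL=W RR=S
cmd 5: advance +20 → t=72, phase=(13,6,16,12) → FL=S FR=S RL=W RR=S
cmd 6: advance +3 → t=75, phase=(16,9,19,15) → FL=W FR=S RL=W RR=W


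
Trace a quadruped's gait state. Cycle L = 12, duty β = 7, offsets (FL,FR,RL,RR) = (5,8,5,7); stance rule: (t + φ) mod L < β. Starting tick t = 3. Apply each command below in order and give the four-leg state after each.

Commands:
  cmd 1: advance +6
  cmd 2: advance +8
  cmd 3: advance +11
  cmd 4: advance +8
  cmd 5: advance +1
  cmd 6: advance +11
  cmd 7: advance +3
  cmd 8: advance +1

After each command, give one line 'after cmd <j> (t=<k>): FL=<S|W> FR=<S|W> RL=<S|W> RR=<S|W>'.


after cmd 1 (t=9): FL=S FR=S RL=S RR=S
after cmd 2 (t=17): FL=W FR=S RL=W RR=S
after cmd 3 (t=28): FL=W FR=S RL=W RR=W
after cmd 4 (t=36): FL=S FR=W RL=S RR=W
after cmd 5 (t=37): FL=S FR=W RL=S RR=W
after cmd 6 (t=48): FL=S FR=W RL=S RR=W
after cmd 7 (t=51): FL=W FR=W RL=W RR=W
after cmd 8 (t=52): FL=W FR=S RL=W RR=W

start t=3: FL=W FR=W RL=W RR=W
cmd 1: advance +6 → t=9, phase=(2,5,2,4) → FL=S FR=S RL=S RR=S
cmd 2: advance +8 → t=17, phase=(10,1,10,0) → FL=W FR=S RL=W RR=S
cmd 3: advance +11 → t=28, phase=(9,0,9,11) → FL=W FR=S RL=W RR=W
cmd 4: advance +8 → t=36, phase=(5,8,5,7) → FL=S FR=W RL=S RR=W
cmd 5: advance +1 → t=37, phase=(6,9,6,8) → FL=S FR=W RL=S RR=W
cmd 6: advance +11 → t=48, phase=(5,8,5,7) → FL=S FR=W RL=S RR=W
cmd 7: advance +3 → t=51, phase=(8,11,8,10) → FL=W FR=W RL=W RR=W
cmd 8: advance +1 → t=52, phase=(9,0,9,11) → FL=W FR=S RL=W RR=W


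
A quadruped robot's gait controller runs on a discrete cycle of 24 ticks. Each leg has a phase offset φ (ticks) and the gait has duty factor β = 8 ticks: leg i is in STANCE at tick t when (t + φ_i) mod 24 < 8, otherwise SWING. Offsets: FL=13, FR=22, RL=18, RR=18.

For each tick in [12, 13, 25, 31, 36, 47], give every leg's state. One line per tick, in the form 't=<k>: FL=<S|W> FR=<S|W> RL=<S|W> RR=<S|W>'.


t=12: phase=(1,10,6,6) vs β=8 → FL=S FR=W RL=S RR=S
t=13: phase=(2,11,7,7) vs β=8 → FL=S FR=W RL=S RR=S
t=25: phase=(14,23,19,19) vs β=8 → FL=W FR=W RL=W RR=W
t=31: phase=(20,5,1,1) vs β=8 → FL=W FR=S RL=S RR=S
t=36: phase=(1,10,6,6) vs β=8 → FL=S FR=W RL=S RR=S
t=47: phase=(12,21,17,17) vs β=8 → FL=W FR=W RL=W RR=W

t=12: FL=S FR=W RL=S RR=S
t=13: FL=S FR=W RL=S RR=S
t=25: FL=W FR=W RL=W RR=W
t=31: FL=W FR=S RL=S RR=S
t=36: FL=S FR=W RL=S RR=S
t=47: FL=W FR=W RL=W RR=W


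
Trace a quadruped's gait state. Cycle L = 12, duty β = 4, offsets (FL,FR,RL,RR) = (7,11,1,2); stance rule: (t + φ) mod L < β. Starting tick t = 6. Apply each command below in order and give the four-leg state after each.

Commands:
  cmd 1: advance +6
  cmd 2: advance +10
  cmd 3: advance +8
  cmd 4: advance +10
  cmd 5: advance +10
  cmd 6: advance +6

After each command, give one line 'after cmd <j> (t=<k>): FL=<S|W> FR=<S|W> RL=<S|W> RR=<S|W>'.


after cmd 1 (t=12): FL=W FR=W RL=S RR=S
after cmd 2 (t=22): FL=W FR=W RL=W RR=S
after cmd 3 (t=30): FL=S FR=W RL=W RR=W
after cmd 4 (t=40): FL=W FR=S RL=W RR=W
after cmd 5 (t=50): FL=W FR=S RL=S RR=W
after cmd 6 (t=56): FL=S FR=W RL=W RR=W

start t=6: FL=S FR=W RL=W RR=W
cmd 1: advance +6 → t=12, phase=(7,11,1,2) → FL=W FR=W RL=S RR=S
cmd 2: advance +10 → t=22, phase=(5,9,11,0) → FL=W FR=W RL=W RR=S
cmd 3: advance +8 → t=30, phase=(1,5,7,8) → FL=S FR=W RL=W RR=W
cmd 4: advance +10 → t=40, phase=(11,3,5,6) → FL=W FR=S RL=W RR=W
cmd 5: advance +10 → t=50, phase=(9,1,3,4) → FL=W FR=S RL=S RR=W
cmd 6: advance +6 → t=56, phase=(3,7,9,10) → FL=S FR=W RL=W RR=W


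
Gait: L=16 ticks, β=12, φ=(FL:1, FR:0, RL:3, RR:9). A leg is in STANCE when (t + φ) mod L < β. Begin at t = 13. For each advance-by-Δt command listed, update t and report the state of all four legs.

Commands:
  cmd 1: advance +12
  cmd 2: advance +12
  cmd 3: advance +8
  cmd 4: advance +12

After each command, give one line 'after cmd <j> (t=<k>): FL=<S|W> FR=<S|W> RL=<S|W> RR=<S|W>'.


after cmd 1 (t=25): FL=S FR=S RL=W RR=S
after cmd 2 (t=37): FL=S FR=S RL=S RR=W
after cmd 3 (t=45): FL=W FR=W RL=S RR=S
after cmd 4 (t=57): FL=S FR=S RL=W RR=S

start t=13: FL=W FR=W RL=S RR=S
cmd 1: advance +12 → t=25, phase=(10,9,12,2) → FL=S FR=S RL=W RR=S
cmd 2: advance +12 → t=37, phase=(6,5,8,14) → FL=S FR=S RL=S RR=W
cmd 3: advance +8 → t=45, phase=(14,13,0,6) → FL=W FR=W RL=S RR=S
cmd 4: advance +12 → t=57, phase=(10,9,12,2) → FL=S FR=S RL=W RR=S


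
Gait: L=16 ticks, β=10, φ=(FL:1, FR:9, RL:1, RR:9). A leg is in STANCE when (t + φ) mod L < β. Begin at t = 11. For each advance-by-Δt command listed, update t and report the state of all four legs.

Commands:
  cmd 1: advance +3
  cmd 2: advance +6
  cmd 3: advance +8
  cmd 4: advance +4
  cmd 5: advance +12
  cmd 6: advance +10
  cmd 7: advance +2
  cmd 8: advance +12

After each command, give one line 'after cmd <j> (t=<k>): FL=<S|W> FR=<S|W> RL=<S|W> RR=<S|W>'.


start t=11: FL=W FR=S RL=W RR=S
cmd 1: advance +3 → t=14, phase=(15,7,15,7) → FL=W FR=S RL=W RR=S
cmd 2: advance +6 → t=20, phase=(5,13,5,13) → FL=S FR=W RL=S RR=W
cmd 3: advance +8 → t=28, phase=(13,5,13,5) → FL=W FR=S RL=W RR=S
cmd 4: advance +4 → t=32, phase=(1,9,1,9) → FL=S FR=S RL=S RR=S
cmd 5: advance +12 → t=44, phase=(13,5,13,5) → FL=W FR=S RL=W RR=S
cmd 6: advance +10 → t=54, phase=(7,15,7,15) → FL=S FR=W RL=S RR=W
cmd 7: advance +2 → t=56, phase=(9,1,9,1) → FL=S FR=S RL=S RR=S
cmd 8: advance +12 → t=68, phase=(5,13,5,13) → FL=S FR=W RL=S RR=W

after cmd 1 (t=14): FL=W FR=S RL=W RR=S
after cmd 2 (t=20): FL=S FR=W RL=S RR=W
after cmd 3 (t=28): FL=W FR=S RL=W RR=S
after cmd 4 (t=32): FL=S FR=S RL=S RR=S
after cmd 5 (t=44): FL=W FR=S RL=W RR=S
after cmd 6 (t=54): FL=S FR=W RL=S RR=W
after cmd 7 (t=56): FL=S FR=S RL=S RR=S
after cmd 8 (t=68): FL=S FR=W RL=S RR=W


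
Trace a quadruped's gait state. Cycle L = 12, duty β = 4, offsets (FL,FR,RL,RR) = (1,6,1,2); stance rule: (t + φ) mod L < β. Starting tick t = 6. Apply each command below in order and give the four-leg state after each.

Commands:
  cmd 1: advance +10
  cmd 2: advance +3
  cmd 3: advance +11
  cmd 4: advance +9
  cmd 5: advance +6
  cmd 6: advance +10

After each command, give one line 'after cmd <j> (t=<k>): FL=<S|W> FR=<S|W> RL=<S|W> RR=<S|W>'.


start t=6: FL=W FR=S RL=W RR=W
cmd 1: advance +10 → t=16, phase=(5,10,5,6) → FL=W FR=W RL=W RR=W
cmd 2: advance +3 → t=19, phase=(8,1,8,9) → FL=W FR=S RL=W RR=W
cmd 3: advance +11 → t=30, phase=(7,0,7,8) → FL=W FR=S RL=W RR=W
cmd 4: advance +9 → t=39, phase=(4,9,4,5) → FL=W FR=W RL=W RR=W
cmd 5: advance +6 → t=45, phase=(10,3,10,11) → FL=W FR=S RL=W RR=W
cmd 6: advance +10 → t=55, phase=(8,1,8,9) → FL=W FR=S RL=W RR=W

after cmd 1 (t=16): FL=W FR=W RL=W RR=W
after cmd 2 (t=19): FL=W FR=S RL=W RR=W
after cmd 3 (t=30): FL=W FR=S RL=W RR=W
after cmd 4 (t=39): FL=W FR=W RL=W RR=W
after cmd 5 (t=45): FL=W FR=S RL=W RR=W
after cmd 6 (t=55): FL=W FR=S RL=W RR=W


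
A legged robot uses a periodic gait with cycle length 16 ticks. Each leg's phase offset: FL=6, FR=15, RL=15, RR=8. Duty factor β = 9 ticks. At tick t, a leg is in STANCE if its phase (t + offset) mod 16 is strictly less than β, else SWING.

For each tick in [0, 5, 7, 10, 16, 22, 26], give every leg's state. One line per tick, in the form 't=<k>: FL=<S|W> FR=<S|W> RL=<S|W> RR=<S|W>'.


t=0: phase=(6,15,15,8) vs β=9 → FL=S FR=W RL=W RR=S
t=5: phase=(11,4,4,13) vs β=9 → FL=W FR=S RL=S RR=W
t=7: phase=(13,6,6,15) vs β=9 → FL=W FR=S RL=S RR=W
t=10: phase=(0,9,9,2) vs β=9 → FL=S FR=W RL=W RR=S
t=16: phase=(6,15,15,8) vs β=9 → FL=S FR=W RL=W RR=S
t=22: phase=(12,5,5,14) vs β=9 → FL=W FR=S RL=S RR=W
t=26: phase=(0,9,9,2) vs β=9 → FL=S FR=W RL=W RR=S

t=0: FL=S FR=W RL=W RR=S
t=5: FL=W FR=S RL=S RR=W
t=7: FL=W FR=S RL=S RR=W
t=10: FL=S FR=W RL=W RR=S
t=16: FL=S FR=W RL=W RR=S
t=22: FL=W FR=S RL=S RR=W
t=26: FL=S FR=W RL=W RR=S


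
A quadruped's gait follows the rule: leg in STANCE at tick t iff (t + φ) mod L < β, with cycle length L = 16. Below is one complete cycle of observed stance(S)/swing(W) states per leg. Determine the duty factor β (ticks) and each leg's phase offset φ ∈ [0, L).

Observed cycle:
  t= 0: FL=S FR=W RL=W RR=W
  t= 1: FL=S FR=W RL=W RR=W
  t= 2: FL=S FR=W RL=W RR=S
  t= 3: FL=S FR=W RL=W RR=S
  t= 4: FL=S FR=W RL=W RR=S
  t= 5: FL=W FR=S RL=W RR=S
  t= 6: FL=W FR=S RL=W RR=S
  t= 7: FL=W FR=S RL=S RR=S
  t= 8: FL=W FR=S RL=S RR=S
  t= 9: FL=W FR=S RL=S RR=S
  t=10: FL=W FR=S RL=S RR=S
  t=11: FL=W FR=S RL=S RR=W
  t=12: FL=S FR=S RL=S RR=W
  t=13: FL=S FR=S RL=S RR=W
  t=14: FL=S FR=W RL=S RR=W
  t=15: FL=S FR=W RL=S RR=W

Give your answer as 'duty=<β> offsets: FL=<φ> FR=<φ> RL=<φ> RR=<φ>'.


duty β = stance ticks per leg = 9
FL: stance ticks = 9; W→S at t=12 → φ=4
FR: stance ticks = 9; W→S at t=5 → φ=11
RL: stance ticks = 9; W→S at t=7 → φ=9
RR: stance ticks = 9; W→S at t=2 → φ=14

duty=9 offsets: FL=4 FR=11 RL=9 RR=14


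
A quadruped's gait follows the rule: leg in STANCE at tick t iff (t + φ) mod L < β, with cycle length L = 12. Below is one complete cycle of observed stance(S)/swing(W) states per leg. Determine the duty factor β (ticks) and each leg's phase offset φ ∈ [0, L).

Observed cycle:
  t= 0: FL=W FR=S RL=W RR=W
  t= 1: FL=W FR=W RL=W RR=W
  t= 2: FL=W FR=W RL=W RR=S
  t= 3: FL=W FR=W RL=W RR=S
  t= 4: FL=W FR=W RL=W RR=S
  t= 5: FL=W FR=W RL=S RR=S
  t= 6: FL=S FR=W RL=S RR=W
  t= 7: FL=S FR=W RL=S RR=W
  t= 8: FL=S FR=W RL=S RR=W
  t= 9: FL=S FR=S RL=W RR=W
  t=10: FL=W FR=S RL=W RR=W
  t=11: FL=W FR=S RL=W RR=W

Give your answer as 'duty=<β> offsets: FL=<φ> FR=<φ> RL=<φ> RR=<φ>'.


duty=4 offsets: FL=6 FR=3 RL=7 RR=10

duty β = stance ticks per leg = 4
FL: stance ticks = 4; W→S at t=6 → φ=6
FR: stance ticks = 4; W→S at t=9 → φ=3
RL: stance ticks = 4; W→S at t=5 → φ=7
RR: stance ticks = 4; W→S at t=2 → φ=10


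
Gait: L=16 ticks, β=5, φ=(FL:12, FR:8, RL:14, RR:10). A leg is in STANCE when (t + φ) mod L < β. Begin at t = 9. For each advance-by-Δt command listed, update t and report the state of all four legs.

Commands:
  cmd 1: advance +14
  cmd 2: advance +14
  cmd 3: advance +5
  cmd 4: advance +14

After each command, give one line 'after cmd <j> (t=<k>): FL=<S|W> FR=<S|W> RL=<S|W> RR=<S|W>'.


after cmd 1 (t=23): FL=S FR=W RL=W RR=S
after cmd 2 (t=37): FL=S FR=W RL=S RR=W
after cmd 3 (t=42): FL=W FR=S RL=W RR=S
after cmd 4 (t=56): FL=S FR=S RL=W RR=S

start t=9: FL=W FR=S RL=W RR=S
cmd 1: advance +14 → t=23, phase=(3,15,5,1) → FL=S FR=W RL=W RR=S
cmd 2: advance +14 → t=37, phase=(1,13,3,15) → FL=S FR=W RL=S RR=W
cmd 3: advance +5 → t=42, phase=(6,2,8,4) → FL=W FR=S RL=W RR=S
cmd 4: advance +14 → t=56, phase=(4,0,6,2) → FL=S FR=S RL=W RR=S


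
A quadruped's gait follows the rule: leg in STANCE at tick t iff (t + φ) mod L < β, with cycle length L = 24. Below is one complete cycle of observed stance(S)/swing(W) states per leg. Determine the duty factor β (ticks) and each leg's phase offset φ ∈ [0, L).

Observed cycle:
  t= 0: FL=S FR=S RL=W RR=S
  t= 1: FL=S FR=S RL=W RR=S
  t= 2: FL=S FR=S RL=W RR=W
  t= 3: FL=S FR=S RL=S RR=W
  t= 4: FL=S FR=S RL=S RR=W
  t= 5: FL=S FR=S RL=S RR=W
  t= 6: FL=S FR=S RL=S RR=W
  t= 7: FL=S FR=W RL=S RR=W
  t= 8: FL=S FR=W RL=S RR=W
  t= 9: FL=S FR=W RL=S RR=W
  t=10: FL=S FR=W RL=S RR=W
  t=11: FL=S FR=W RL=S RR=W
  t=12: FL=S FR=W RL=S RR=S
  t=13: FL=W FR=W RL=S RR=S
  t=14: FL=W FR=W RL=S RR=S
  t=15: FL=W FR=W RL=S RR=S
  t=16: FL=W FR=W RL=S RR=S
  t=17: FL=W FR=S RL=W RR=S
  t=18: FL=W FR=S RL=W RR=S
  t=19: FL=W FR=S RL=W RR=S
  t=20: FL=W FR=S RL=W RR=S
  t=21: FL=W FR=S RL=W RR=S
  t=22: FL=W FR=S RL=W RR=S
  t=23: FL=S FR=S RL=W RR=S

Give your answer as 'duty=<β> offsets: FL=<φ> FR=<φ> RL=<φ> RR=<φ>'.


duty=14 offsets: FL=1 FR=7 RL=21 RR=12

duty β = stance ticks per leg = 14
FL: stance ticks = 14; W→S at t=23 → φ=1
FR: stance ticks = 14; W→S at t=17 → φ=7
RL: stance ticks = 14; W→S at t=3 → φ=21
RR: stance ticks = 14; W→S at t=12 → φ=12


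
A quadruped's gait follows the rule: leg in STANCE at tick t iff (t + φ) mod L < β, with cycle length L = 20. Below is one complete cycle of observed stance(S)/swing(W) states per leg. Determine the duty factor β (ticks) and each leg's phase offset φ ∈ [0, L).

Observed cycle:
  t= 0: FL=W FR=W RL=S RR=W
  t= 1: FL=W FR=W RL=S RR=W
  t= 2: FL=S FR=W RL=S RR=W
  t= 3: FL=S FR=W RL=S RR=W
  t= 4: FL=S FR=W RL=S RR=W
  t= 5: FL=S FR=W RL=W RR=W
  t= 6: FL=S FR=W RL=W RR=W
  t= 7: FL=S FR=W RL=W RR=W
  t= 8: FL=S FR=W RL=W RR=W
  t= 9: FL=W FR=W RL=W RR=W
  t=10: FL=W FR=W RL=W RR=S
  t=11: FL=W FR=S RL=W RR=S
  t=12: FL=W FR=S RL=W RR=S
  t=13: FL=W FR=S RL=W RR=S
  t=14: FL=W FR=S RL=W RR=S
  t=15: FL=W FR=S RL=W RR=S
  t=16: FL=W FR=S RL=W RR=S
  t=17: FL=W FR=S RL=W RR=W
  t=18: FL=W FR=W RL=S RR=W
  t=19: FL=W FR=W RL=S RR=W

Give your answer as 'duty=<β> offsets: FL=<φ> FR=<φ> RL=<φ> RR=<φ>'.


duty=7 offsets: FL=18 FR=9 RL=2 RR=10

duty β = stance ticks per leg = 7
FL: stance ticks = 7; W→S at t=2 → φ=18
FR: stance ticks = 7; W→S at t=11 → φ=9
RL: stance ticks = 7; W→S at t=18 → φ=2
RR: stance ticks = 7; W→S at t=10 → φ=10


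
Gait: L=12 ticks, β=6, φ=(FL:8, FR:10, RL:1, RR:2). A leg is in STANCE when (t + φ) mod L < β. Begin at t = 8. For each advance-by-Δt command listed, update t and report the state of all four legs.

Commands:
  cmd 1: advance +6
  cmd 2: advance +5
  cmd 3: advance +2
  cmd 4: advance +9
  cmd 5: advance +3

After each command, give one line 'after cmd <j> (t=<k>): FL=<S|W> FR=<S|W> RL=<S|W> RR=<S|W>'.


start t=8: FL=S FR=W RL=W RR=W
cmd 1: advance +6 → t=14, phase=(10,0,3,4) → FL=W FR=S RL=S RR=S
cmd 2: advance +5 → t=19, phase=(3,5,8,9) → FL=S FR=S RL=W RR=W
cmd 3: advance +2 → t=21, phase=(5,7,10,11) → FL=S FR=W RL=W RR=W
cmd 4: advance +9 → t=30, phase=(2,4,7,8) → FL=S FR=S RL=W RR=W
cmd 5: advance +3 → t=33, phase=(5,7,10,11) → FL=S FR=W RL=W RR=W

after cmd 1 (t=14): FL=W FR=S RL=S RR=S
after cmd 2 (t=19): FL=S FR=S RL=W RR=W
after cmd 3 (t=21): FL=S FR=W RL=W RR=W
after cmd 4 (t=30): FL=S FR=S RL=W RR=W
after cmd 5 (t=33): FL=S FR=W RL=W RR=W


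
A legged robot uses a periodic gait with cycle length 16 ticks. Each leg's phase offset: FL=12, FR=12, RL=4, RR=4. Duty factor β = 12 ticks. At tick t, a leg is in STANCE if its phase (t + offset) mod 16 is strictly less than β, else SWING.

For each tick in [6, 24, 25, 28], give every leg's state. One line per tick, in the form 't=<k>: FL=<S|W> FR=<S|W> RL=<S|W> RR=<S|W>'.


t=6: phase=(2,2,10,10) vs β=12 → FL=S FR=S RL=S RR=S
t=24: phase=(4,4,12,12) vs β=12 → FL=S FR=S RL=W RR=W
t=25: phase=(5,5,13,13) vs β=12 → FL=S FR=S RL=W RR=W
t=28: phase=(8,8,0,0) vs β=12 → FL=S FR=S RL=S RR=S

t=6: FL=S FR=S RL=S RR=S
t=24: FL=S FR=S RL=W RR=W
t=25: FL=S FR=S RL=W RR=W
t=28: FL=S FR=S RL=S RR=S


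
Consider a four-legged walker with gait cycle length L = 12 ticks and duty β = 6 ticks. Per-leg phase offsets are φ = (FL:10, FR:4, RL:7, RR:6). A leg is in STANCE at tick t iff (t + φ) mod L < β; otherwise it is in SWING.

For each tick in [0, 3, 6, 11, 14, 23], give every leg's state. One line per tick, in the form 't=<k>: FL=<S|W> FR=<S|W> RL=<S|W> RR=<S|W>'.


t=0: FL=W FR=S RL=W RR=W
t=3: FL=S FR=W RL=W RR=W
t=6: FL=S FR=W RL=S RR=S
t=11: FL=W FR=S RL=W RR=S
t=14: FL=S FR=W RL=W RR=W
t=23: FL=W FR=S RL=W RR=S

t=0: phase=(10,4,7,6) vs β=6 → FL=W FR=S RL=W RR=W
t=3: phase=(1,7,10,9) vs β=6 → FL=S FR=W RL=W RR=W
t=6: phase=(4,10,1,0) vs β=6 → FL=S FR=W RL=S RR=S
t=11: phase=(9,3,6,5) vs β=6 → FL=W FR=S RL=W RR=S
t=14: phase=(0,6,9,8) vs β=6 → FL=S FR=W RL=W RR=W
t=23: phase=(9,3,6,5) vs β=6 → FL=W FR=S RL=W RR=S
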